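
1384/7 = 197 + 5/7 = 197.71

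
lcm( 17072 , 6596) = 290224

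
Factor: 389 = 389^1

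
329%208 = 121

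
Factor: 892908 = 2^2*3^2*17^1*1459^1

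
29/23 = 1 +6/23 = 1.26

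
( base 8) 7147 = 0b111001100111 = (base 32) 3j7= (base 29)4B4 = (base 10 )3687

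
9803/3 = 9803/3=3267.67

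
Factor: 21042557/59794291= 19^1*1107503^1*59794291^ ( - 1)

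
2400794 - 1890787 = 510007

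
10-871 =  - 861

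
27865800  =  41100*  678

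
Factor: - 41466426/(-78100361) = 2^1*3^1 * 199^1*34729^1*78100361^( - 1)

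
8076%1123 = 215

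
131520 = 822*160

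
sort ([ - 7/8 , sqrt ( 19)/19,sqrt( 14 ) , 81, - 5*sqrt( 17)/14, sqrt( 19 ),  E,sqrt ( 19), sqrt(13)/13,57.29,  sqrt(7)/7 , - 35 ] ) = [ - 35, - 5*sqrt( 17 ) /14, - 7/8 , sqrt( 19)/19 , sqrt (13)/13,  sqrt( 7)/7, E, sqrt( 14 ),  sqrt( 19), sqrt(19), 57.29,  81]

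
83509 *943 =78748987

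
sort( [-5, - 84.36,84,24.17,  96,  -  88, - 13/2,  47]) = [ - 88 , - 84.36,-13/2,-5,24.17, 47,84,96 ] 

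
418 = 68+350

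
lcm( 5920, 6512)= 65120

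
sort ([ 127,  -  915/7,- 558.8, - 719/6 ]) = [  -  558.8,  -  915/7,-719/6, 127] 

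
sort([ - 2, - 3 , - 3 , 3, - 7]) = [  -  7, - 3, - 3, - 2,  3 ]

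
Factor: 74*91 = 2^1*7^1 * 13^1*37^1 = 6734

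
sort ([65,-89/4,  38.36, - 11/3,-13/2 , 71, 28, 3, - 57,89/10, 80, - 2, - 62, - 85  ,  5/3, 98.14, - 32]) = [ - 85, - 62, - 57, - 32,  -  89/4, - 13/2,- 11/3, - 2, 5/3, 3, 89/10, 28,38.36,65, 71, 80, 98.14 ]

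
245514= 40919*6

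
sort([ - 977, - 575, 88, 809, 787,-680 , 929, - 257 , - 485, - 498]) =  [ - 977,  -  680, - 575, - 498, - 485,-257,88,787, 809, 929 ]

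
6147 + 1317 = 7464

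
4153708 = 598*6946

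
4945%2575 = 2370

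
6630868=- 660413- - 7291281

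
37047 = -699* (-53)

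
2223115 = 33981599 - 31758484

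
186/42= 4 + 3/7 = 4.43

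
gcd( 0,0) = 0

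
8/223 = 8/223 = 0.04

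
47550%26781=20769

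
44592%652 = 256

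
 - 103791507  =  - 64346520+-39444987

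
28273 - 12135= 16138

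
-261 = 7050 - 7311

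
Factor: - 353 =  - 353^1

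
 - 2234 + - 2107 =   -  4341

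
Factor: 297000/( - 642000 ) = - 2^( - 1) * 3^2*11^1*107^ ( - 1) = - 99/214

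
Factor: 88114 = 2^1*13^1*3389^1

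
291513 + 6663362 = 6954875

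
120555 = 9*13395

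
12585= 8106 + 4479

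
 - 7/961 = -7/961 = - 0.01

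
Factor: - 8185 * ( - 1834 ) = 15011290= 2^1 * 5^1*7^1*  131^1* 1637^1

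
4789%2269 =251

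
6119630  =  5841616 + 278014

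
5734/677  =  8 +318/677 = 8.47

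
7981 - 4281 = 3700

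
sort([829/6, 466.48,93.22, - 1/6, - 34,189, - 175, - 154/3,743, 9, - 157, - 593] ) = [-593, - 175,  -  157, - 154/3, - 34, - 1/6, 9, 93.22,829/6,189,466.48, 743 ]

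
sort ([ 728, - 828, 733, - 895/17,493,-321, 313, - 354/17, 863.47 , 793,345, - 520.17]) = [ - 828, -520.17  , - 321, - 895/17, - 354/17,313, 345,493 , 728, 733 , 793,863.47 ] 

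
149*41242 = 6145058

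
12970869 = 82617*157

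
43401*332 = 14409132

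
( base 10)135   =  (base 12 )B3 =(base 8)207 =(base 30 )4f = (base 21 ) 69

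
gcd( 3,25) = 1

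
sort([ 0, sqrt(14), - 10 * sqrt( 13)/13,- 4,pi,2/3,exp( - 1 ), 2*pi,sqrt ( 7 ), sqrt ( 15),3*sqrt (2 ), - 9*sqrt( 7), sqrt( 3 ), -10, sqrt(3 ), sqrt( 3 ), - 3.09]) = [ - 9 * sqrt(7), - 10  , - 4,- 3.09 , - 10*sqrt( 13 )/13, 0, exp( - 1 ),2/3, sqrt ( 3),sqrt( 3),sqrt (3 ), sqrt(7), pi,sqrt (14), sqrt( 15 ) , 3*sqrt(2), 2 * pi]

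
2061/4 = 515 + 1/4 = 515.25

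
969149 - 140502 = 828647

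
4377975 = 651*6725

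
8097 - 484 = 7613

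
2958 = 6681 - 3723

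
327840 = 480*683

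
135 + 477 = 612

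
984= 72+912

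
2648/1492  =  1 + 289/373 =1.77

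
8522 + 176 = 8698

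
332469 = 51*6519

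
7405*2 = 14810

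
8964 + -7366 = 1598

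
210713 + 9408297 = 9619010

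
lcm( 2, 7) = 14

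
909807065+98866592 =1008673657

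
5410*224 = 1211840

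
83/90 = 83/90=   0.92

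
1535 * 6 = 9210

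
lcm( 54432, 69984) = 489888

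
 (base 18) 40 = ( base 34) 24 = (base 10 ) 72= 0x48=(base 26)2K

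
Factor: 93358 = 2^1*46679^1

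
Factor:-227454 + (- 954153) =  - 1181607 = - 3^1*7^1 * 56267^1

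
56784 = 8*7098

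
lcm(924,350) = 23100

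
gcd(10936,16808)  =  8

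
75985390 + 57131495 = 133116885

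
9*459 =4131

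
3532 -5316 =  - 1784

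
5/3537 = 5/3537 = 0.00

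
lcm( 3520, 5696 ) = 313280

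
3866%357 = 296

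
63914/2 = 31957 = 31957.00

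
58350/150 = 389  =  389.00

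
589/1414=589/1414 =0.42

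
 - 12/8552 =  - 1 + 2135/2138 = -0.00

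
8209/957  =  8209/957 = 8.58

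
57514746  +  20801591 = 78316337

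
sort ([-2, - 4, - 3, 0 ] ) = [  -  4, - 3,- 2,  0 ]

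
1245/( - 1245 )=-1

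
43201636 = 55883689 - 12682053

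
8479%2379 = 1342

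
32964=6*5494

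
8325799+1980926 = 10306725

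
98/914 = 49/457 = 0.11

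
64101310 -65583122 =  - 1481812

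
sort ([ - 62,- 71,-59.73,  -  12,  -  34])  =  [ - 71, - 62 , - 59.73, - 34,- 12 ]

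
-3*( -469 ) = 1407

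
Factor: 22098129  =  3^1*7366043^1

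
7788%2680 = 2428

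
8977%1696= 497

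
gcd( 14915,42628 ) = 1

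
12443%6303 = 6140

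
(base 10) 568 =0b1000111000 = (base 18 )1DA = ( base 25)mi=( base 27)l1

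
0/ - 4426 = 0/1 = - 0.00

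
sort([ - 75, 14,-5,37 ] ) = [ - 75, - 5, 14,37 ]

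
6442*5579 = 35939918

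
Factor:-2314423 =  -509^1*4547^1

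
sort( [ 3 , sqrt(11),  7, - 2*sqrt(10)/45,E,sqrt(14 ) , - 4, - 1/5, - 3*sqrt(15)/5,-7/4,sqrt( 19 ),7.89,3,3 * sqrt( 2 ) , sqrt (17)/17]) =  [ - 4, - 3 * sqrt(15 )/5 , - 7/4,  -  1/5, - 2*sqrt (10)/45,sqrt( 17 )/17,E,3, 3, sqrt(11), sqrt(14),3*sqrt( 2 ), sqrt(19), 7, 7.89]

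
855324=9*95036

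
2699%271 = 260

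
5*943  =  4715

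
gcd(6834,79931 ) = 67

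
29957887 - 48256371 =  - 18298484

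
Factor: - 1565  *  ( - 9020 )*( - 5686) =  -2^3*5^2*  11^1*41^1*313^1 * 2843^1= - 80265281800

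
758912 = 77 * 9856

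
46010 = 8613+37397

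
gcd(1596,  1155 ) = 21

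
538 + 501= 1039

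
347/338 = 347/338 = 1.03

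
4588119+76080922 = 80669041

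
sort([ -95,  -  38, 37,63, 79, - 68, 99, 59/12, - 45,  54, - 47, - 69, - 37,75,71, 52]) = [ - 95,  -  69,- 68 ,  -  47, - 45, - 38, - 37, 59/12, 37, 52,54, 63,71,75,  79, 99 ] 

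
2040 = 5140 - 3100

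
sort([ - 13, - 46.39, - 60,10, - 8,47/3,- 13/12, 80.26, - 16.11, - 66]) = [ - 66, - 60, - 46.39, - 16.11, - 13, - 8,  -  13/12, 10, 47/3, 80.26]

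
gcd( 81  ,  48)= 3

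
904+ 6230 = 7134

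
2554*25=63850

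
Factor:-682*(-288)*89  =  2^6 * 3^2*11^1*31^1*89^1 = 17481024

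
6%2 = 0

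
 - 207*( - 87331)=18077517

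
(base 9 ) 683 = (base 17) 1G0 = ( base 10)561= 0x231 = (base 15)276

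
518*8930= 4625740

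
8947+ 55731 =64678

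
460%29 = 25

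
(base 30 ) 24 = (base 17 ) 3d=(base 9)71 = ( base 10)64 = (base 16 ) 40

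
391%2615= 391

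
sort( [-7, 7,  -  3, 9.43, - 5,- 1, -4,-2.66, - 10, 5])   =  [-10,-7 ,-5, - 4,-3, - 2.66, - 1,5, 7,  9.43]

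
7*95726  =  670082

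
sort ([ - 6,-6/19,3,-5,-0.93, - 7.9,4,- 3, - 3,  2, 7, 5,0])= [ - 7.9, - 6, - 5,-3,  -  3, - 0.93,  -  6/19,0,2,3,4,5,  7]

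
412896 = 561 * 736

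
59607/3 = 19869 = 19869.00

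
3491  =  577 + 2914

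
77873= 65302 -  - 12571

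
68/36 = 1+8/9=1.89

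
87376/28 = 3120+4/7 = 3120.57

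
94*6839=642866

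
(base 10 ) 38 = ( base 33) 15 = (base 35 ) 13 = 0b100110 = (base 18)22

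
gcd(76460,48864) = 4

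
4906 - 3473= 1433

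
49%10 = 9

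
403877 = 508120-104243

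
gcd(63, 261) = 9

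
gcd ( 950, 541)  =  1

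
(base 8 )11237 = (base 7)16620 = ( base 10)4767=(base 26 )719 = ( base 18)ECF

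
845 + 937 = 1782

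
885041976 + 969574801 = 1854616777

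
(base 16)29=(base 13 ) 32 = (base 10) 41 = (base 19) 23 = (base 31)1a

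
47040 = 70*672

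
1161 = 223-- 938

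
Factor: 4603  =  4603^1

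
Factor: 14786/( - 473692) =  -2^( - 1)*7393^1*118423^( - 1) =-7393/236846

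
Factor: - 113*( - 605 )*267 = 18253455 = 3^1*5^1*11^2*89^1 * 113^1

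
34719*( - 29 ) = - 1006851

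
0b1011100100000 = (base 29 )714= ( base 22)C52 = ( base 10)5920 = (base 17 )1384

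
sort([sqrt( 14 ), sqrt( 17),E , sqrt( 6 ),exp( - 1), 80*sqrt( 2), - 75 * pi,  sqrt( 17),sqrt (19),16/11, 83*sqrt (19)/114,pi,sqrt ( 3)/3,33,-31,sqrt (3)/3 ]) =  [ - 75*pi, - 31, exp ( -1),  sqrt(3)/3,  sqrt(3 ) /3, 16/11, sqrt(6),E,pi, 83 *sqrt(19)/114, sqrt ( 14), sqrt (17 ) , sqrt( 17),sqrt(19 ),33,80*sqrt( 2 ) ]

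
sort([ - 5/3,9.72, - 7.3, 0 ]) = [ - 7.3 , -5/3,  0 , 9.72 ] 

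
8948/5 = 8948/5= 1789.60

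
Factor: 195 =3^1*5^1*13^1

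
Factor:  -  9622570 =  -2^1*5^1 *962257^1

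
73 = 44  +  29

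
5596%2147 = 1302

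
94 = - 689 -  - 783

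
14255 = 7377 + 6878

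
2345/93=2345/93 = 25.22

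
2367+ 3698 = 6065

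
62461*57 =3560277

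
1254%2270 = 1254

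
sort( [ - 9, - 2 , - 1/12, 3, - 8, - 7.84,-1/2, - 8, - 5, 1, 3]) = [ - 9, - 8,-8, - 7.84, - 5, - 2, - 1/2,- 1/12, 1, 3, 3]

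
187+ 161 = 348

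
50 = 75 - 25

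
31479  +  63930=95409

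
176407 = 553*319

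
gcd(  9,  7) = 1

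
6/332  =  3/166 = 0.02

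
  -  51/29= - 51/29 =- 1.76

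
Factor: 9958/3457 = 2^1*13^1*383^1 * 3457^( - 1)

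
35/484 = 35/484 = 0.07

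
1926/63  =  30 + 4/7=30.57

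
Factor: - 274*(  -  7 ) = 1918 =2^1*7^1*137^1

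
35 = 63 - 28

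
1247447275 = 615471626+631975649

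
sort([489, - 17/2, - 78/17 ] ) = [ - 17/2, - 78/17  ,  489]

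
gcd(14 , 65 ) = 1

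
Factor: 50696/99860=12674/24965   =  2^1*5^ ( - 1)*4993^(-1) * 6337^1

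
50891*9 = 458019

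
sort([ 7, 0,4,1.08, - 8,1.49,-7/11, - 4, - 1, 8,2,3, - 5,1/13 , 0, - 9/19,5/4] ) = [ - 8, - 5,  -  4 , - 1, - 7/11, - 9/19,0, 0, 1/13,1.08, 5/4,  1.49, 2, 3,  4,7,8]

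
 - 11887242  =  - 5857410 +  - 6029832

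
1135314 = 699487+435827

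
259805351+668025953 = 927831304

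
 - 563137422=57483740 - 620621162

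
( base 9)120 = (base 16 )63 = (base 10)99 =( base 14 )71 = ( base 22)4B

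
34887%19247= 15640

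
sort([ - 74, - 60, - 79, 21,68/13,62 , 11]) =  [ - 79,  -  74, - 60,68/13,11, 21 , 62]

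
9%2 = 1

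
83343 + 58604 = 141947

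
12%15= 12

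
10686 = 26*411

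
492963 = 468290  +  24673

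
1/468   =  1/468 = 0.00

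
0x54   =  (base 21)40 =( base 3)10010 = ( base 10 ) 84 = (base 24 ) 3c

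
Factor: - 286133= -101^1*2833^1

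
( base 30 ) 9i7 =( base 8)20707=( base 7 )34132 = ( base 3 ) 102212021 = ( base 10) 8647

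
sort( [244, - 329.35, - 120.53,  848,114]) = [ - 329.35 , - 120.53,114,244, 848] 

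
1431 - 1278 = 153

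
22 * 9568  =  210496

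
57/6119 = 57/6119=0.01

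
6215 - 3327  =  2888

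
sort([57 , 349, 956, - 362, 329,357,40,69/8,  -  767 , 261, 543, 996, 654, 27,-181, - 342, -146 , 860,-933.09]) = [  -  933.09,-767, - 362, - 342, - 181, - 146, 69/8, 27, 40,57, 261,329,  349, 357,  543, 654, 860, 956, 996]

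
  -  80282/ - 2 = 40141 + 0/1 = 40141.00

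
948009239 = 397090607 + 550918632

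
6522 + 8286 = 14808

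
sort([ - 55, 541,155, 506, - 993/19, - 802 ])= [  -  802, -55,  -  993/19,  155, 506, 541]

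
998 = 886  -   - 112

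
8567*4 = 34268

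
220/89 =2 + 42/89 =2.47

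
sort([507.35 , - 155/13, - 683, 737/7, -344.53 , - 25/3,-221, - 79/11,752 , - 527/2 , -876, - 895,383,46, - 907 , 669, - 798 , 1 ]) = [ - 907 , - 895,-876,-798 , - 683, - 344.53, - 527/2,-221, - 155/13, - 25/3, - 79/11,1, 46, 737/7 , 383, 507.35,669,  752 ] 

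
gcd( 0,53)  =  53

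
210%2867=210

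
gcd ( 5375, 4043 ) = 1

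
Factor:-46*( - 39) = 1794 = 2^1*3^1*13^1*23^1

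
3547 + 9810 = 13357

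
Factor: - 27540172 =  - 2^2*11^1*625913^1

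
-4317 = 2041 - 6358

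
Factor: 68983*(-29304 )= - 2^3*3^2*11^1*37^1*101^1*683^1 = - 2021477832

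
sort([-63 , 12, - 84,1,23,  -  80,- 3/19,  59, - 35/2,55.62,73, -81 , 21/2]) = [  -  84,-81,-80, - 63,  -  35/2, - 3/19,1,21/2, 12, 23,55.62, 59, 73 ] 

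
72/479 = 72/479 = 0.15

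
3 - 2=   1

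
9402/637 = 14  +  484/637 = 14.76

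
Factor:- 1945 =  - 5^1*389^1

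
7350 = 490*15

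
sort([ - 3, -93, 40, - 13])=[ - 93, - 13, - 3,40]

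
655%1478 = 655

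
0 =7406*0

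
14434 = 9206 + 5228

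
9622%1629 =1477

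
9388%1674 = 1018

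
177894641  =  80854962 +97039679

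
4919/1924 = 2 + 1071/1924 = 2.56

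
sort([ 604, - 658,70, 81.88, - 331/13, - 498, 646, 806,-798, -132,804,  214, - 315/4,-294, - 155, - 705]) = [ - 798 , - 705, - 658,-498, - 294 ,-155, - 132, - 315/4, - 331/13, 70, 81.88,214, 604,  646, 804, 806]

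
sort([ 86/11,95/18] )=[ 95/18, 86/11] 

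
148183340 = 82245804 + 65937536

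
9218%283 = 162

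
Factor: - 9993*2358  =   - 23563494 = -2^1*3^3*131^1*3331^1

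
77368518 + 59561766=136930284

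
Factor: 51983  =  227^1 * 229^1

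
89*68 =6052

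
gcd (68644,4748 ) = 4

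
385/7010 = 77/1402 = 0.05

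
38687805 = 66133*585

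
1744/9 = 193 + 7/9 = 193.78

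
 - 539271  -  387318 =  - 926589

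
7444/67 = 7444/67 =111.10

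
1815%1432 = 383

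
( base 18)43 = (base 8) 113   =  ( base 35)25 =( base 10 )75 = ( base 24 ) 33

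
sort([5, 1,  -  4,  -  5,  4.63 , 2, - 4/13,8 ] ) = [ -5,-4, - 4/13, 1,  2, 4.63,  5,8 ] 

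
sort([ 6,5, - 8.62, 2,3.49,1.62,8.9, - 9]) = [-9, -8.62, 1.62,2,3.49,5 , 6,8.9] 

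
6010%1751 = 757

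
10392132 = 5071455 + 5320677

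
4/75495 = 4/75495 = 0.00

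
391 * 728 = 284648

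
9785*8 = 78280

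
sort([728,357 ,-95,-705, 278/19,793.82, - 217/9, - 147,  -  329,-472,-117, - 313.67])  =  [- 705,-472,  -  329, - 313.67,  -  147,  -  117, - 95,- 217/9,  278/19,  357 , 728, 793.82 ]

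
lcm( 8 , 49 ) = 392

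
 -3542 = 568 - 4110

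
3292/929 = 3 + 505/929 = 3.54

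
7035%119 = 14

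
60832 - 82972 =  - 22140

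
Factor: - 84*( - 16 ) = 1344 = 2^6*3^1*7^1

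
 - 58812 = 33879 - 92691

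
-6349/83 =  - 77+42/83 = -  76.49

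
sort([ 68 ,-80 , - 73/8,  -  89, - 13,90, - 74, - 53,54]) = [ - 89, - 80,-74, - 53 ,-13, -73/8 , 54, 68,  90]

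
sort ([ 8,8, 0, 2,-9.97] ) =[-9.97,0, 2,8, 8 ]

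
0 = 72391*0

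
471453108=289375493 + 182077615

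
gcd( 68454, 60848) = 7606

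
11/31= 11/31=0.35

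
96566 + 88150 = 184716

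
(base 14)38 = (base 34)1g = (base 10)50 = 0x32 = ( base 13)3b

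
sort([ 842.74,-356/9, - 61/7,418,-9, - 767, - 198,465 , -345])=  [-767, - 345, - 198 , - 356/9, - 9, - 61/7, 418, 465, 842.74] 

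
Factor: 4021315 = 5^1  *101^1 * 7963^1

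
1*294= 294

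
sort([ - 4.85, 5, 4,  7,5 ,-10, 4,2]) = [ - 10, - 4.85,  2, 4,  4, 5,5,7]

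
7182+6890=14072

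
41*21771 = 892611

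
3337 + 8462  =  11799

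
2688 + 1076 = 3764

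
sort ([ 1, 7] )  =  [1, 7 ]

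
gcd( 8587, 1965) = 1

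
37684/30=1256 + 2/15 = 1256.13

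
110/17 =6 + 8/17 = 6.47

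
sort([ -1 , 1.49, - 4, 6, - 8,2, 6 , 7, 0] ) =[- 8,  -  4, - 1, 0,1.49,2, 6,6, 7]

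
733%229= 46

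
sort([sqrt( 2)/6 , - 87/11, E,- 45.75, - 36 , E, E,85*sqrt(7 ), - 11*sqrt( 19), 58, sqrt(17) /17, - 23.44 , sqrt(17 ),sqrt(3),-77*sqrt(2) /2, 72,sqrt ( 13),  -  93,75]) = [-93, - 77*sqrt( 2 ) /2, - 11*sqrt(  19), - 45.75, - 36, - 23.44, - 87/11, sqrt(2)/6, sqrt( 17)/17 , sqrt(3), E, E, E, sqrt(13 ) , sqrt(17), 58, 72, 75,85*sqrt(7)]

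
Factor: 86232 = 2^3*3^1*3593^1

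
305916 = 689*444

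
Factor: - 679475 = -5^2*27179^1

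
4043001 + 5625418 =9668419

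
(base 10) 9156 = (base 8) 21704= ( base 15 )2AA6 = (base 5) 243111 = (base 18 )1a4c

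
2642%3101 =2642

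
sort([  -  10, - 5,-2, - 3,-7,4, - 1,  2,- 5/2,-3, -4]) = [-10, - 7, - 5,- 4, - 3,-3,-5/2  ,- 2,-1,2 , 4 ] 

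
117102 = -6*( - 19517)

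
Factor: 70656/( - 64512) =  - 23/21 = -3^( - 1)*7^ ( - 1)*23^1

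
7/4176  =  7/4176 = 0.00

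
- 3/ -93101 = 3/93101 = 0.00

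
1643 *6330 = 10400190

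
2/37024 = 1/18512= 0.00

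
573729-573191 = 538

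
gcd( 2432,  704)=64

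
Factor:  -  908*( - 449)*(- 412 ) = -167969104 = - 2^4*103^1*227^1*449^1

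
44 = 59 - 15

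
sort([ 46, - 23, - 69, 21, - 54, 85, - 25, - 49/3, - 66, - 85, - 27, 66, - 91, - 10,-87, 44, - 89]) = [ - 91 ,-89, - 87, - 85, - 69,  -  66,-54, - 27  , - 25, - 23, - 49/3,  -  10, 21, 44, 46,  66, 85]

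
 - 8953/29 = -8953/29= - 308.72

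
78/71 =1 + 7/71 = 1.10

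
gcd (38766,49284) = 6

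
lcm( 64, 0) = 0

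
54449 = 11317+43132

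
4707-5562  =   - 855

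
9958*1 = 9958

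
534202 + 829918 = 1364120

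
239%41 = 34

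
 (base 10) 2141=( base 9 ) 2838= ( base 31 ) 272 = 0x85d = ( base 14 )acd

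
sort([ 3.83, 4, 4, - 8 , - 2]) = [ - 8,-2, 3.83, 4, 4 ]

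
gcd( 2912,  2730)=182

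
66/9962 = 33/4981 = 0.01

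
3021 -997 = 2024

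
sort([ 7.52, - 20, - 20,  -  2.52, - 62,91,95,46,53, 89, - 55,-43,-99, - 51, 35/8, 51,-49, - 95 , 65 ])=[ - 99, - 95,  -  62 , - 55,-51, - 49,  -  43 ,  -  20, - 20, - 2.52,35/8,7.52,46,51,53,65,89, 91 , 95] 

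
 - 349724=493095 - 842819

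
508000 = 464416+43584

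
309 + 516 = 825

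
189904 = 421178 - 231274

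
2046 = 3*682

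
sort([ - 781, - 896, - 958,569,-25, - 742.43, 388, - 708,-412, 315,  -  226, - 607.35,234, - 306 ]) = [ - 958, - 896, - 781, - 742.43,-708,-607.35, - 412, - 306 , - 226, - 25,234, 315,388, 569 ]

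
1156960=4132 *280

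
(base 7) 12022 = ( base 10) 3103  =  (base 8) 6037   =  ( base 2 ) 110000011111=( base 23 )5jl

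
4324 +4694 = 9018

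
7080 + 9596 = 16676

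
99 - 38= 61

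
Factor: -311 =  - 311^1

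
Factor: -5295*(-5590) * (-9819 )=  - 290633071950 = -  2^1*3^3 * 5^2 * 13^1*43^1*353^1*1091^1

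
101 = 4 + 97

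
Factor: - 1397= - 11^1 * 127^1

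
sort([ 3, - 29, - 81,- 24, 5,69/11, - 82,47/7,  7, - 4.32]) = [ - 82,-81, - 29, - 24, - 4.32,3, 5, 69/11, 47/7, 7]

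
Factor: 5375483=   5375483^1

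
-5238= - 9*582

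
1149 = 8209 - 7060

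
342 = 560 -218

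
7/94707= 7/94707 = 0.00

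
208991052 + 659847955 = 868839007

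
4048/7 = 578 + 2/7= 578.29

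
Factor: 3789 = 3^2*421^1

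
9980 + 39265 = 49245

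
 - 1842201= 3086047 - 4928248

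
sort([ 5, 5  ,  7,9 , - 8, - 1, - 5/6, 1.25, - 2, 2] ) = [ - 8,- 2 ,-1, - 5/6, 1.25,2, 5, 5, 7,9]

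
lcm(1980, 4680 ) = 51480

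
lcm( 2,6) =6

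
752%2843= 752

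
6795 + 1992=8787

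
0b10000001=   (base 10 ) 129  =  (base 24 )59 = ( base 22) 5j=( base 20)69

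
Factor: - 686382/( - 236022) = 283^(- 1)*823^1 = 823/283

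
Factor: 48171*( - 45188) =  - 2^2*3^1*11^1*13^1*79^1*16057^1 = - 2176751148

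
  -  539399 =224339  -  763738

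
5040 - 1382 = 3658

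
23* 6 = 138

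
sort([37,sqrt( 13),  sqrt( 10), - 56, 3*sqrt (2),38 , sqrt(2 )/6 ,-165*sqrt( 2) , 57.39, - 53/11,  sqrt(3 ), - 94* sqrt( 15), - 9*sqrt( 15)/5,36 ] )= [ - 94*sqrt( 15), - 165*sqrt(2), - 56, - 9*sqrt(15 ) /5, - 53/11,sqrt( 2)/6,sqrt( 3 ), sqrt( 10),sqrt( 13 ), 3*sqrt( 2 ),36, 37,38, 57.39] 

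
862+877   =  1739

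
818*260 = 212680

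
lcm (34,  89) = 3026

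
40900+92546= 133446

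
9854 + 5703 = 15557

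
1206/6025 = 1206/6025=   0.20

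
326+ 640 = 966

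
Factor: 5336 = 2^3*23^1*29^1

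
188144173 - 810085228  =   - 621941055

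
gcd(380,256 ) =4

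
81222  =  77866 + 3356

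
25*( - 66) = -1650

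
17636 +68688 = 86324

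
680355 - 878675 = -198320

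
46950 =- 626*( - 75 ) 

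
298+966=1264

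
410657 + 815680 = 1226337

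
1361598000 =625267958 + 736330042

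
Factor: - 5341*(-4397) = 23484377 = 7^2*109^1*4397^1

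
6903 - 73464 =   -  66561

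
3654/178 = 1827/89 = 20.53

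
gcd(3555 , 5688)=711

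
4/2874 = 2/1437 = 0.00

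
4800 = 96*50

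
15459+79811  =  95270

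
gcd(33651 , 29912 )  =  3739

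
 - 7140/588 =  - 85/7= - 12.14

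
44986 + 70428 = 115414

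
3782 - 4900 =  - 1118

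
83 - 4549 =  - 4466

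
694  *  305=211670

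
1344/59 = 1344/59 = 22.78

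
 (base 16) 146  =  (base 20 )g6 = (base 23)E4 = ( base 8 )506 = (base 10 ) 326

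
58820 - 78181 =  - 19361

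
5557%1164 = 901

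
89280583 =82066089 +7214494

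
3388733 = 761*4453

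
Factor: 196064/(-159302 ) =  - 16/13 = - 2^4*13^( - 1) 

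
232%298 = 232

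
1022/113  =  9+5/113  =  9.04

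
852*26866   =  22889832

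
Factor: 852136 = 2^3*29^1*3673^1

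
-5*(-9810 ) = 49050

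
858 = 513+345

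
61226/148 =30613/74=413.69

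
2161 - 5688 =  - 3527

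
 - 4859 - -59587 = 54728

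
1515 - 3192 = -1677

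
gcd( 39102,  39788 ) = 686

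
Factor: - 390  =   - 2^1*3^1*5^1*13^1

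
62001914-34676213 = 27325701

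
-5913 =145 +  - 6058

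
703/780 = 703/780  =  0.90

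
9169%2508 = 1645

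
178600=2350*76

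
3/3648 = 1/1216 = 0.00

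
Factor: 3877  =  3877^1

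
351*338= 118638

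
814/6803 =814/6803 = 0.12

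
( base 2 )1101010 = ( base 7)211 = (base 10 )106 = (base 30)3g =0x6A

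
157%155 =2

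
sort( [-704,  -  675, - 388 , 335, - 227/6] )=[- 704, -675,  -  388, - 227/6, 335 ] 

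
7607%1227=245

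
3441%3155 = 286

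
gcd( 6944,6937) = 7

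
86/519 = 86/519=0.17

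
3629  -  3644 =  - 15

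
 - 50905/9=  - 5657+8/9=- 5656.11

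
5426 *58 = 314708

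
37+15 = 52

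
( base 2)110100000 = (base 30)dq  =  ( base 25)gg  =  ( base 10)416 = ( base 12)2a8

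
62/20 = 3 + 1/10= 3.10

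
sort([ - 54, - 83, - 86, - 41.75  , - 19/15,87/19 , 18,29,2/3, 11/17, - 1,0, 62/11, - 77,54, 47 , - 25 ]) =[ - 86, - 83,-77, - 54, - 41.75, - 25, - 19/15,-1,0,11/17,2/3,87/19,62/11,18,29,  47, 54 ] 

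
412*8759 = 3608708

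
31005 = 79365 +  - 48360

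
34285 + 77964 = 112249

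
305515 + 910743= 1216258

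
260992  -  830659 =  -569667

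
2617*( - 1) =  - 2617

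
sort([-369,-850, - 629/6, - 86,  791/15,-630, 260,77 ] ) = [-850, - 630, - 369  ,  -  629/6, - 86,  791/15,77, 260 ] 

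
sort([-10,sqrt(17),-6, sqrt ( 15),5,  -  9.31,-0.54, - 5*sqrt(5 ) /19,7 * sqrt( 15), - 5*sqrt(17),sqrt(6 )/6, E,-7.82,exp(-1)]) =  [ - 5*sqrt (17), - 10, - 9.31, - 7.82, - 6,-5*sqrt(5 ) /19, - 0.54, exp (  -  1 ), sqrt(6)/6,E, sqrt(15 ),sqrt ( 17), 5, 7*  sqrt(15)]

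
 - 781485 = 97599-879084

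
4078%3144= 934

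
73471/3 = 24490 + 1/3=24490.33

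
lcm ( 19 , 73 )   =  1387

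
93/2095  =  93/2095=0.04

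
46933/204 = 230 + 13/204 = 230.06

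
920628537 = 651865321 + 268763216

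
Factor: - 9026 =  - 2^1*4513^1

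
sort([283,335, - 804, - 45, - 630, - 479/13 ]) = [ - 804,  -  630, - 45,-479/13,283,335 ] 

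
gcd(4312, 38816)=8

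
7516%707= 446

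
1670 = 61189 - 59519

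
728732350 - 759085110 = -30352760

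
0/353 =0 = 0.00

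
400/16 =25 = 25.00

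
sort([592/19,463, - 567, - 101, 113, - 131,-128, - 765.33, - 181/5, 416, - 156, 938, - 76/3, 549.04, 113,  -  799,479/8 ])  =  [ - 799, - 765.33, - 567, - 156, - 131, - 128,-101, - 181/5, - 76/3, 592/19,  479/8, 113, 113,416, 463, 549.04, 938 ] 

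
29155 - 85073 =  - 55918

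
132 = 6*22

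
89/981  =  89/981 = 0.09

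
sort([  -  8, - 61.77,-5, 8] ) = [-61.77, - 8,-5, 8] 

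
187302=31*6042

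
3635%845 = 255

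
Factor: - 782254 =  - 2^1*11^1*31^2*37^1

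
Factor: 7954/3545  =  2^1 * 5^( - 1 )*41^1*97^1*709^( - 1)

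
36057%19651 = 16406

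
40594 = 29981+10613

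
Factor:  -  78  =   - 2^1*3^1*13^1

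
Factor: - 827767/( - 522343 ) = 61^ ( - 1)*8563^(-1)*827767^1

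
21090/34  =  10545/17=   620.29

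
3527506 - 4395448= - 867942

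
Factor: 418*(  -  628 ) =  - 262504 = - 2^3*11^1*19^1*157^1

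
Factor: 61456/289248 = 167/786 = 2^( -1)*3^( - 1)* 131^( - 1) * 167^1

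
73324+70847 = 144171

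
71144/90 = 790 + 22/45 = 790.49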